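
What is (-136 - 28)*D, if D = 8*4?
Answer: -5248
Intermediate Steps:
D = 32
(-136 - 28)*D = (-136 - 28)*32 = -164*32 = -5248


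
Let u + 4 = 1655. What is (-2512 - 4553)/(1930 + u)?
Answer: -7065/3581 ≈ -1.9729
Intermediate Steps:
u = 1651 (u = -4 + 1655 = 1651)
(-2512 - 4553)/(1930 + u) = (-2512 - 4553)/(1930 + 1651) = -7065/3581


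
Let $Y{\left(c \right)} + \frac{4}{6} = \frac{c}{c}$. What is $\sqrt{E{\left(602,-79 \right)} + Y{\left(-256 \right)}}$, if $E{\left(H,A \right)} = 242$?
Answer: $\frac{\sqrt{2181}}{3} \approx 15.567$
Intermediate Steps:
$Y{\left(c \right)} = \frac{1}{3}$ ($Y{\left(c \right)} = - \frac{2}{3} + \frac{c}{c} = - \frac{2}{3} + 1 = \frac{1}{3}$)
$\sqrt{E{\left(602,-79 \right)} + Y{\left(-256 \right)}} = \sqrt{242 + \frac{1}{3}} = \sqrt{\frac{727}{3}} = \frac{\sqrt{2181}}{3}$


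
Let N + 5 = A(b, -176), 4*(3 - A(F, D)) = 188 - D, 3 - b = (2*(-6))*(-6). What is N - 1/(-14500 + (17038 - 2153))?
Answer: -35806/385 ≈ -93.003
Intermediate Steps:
b = -69 (b = 3 - 2*(-6)*(-6) = 3 - (-12)*(-6) = 3 - 1*72 = 3 - 72 = -69)
A(F, D) = -44 + D/4 (A(F, D) = 3 - (188 - D)/4 = 3 + (-47 + D/4) = -44 + D/4)
N = -93 (N = -5 + (-44 + (¼)*(-176)) = -5 + (-44 - 44) = -5 - 88 = -93)
N - 1/(-14500 + (17038 - 2153)) = -93 - 1/(-14500 + (17038 - 2153)) = -93 - 1/(-14500 + 14885) = -93 - 1/385 = -35806/385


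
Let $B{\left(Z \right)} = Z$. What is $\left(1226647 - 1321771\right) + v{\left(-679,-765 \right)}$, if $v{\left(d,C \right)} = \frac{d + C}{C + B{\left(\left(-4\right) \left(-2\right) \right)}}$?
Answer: $- \frac{72007424}{757} \approx -95122.0$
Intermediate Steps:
$v{\left(d,C \right)} = \frac{C + d}{8 + C}$ ($v{\left(d,C \right)} = \frac{d + C}{C - -8} = \frac{C + d}{C + 8} = \frac{C + d}{8 + C}$)
$\left(1226647 - 1321771\right) + v{\left(-679,-765 \right)} = \left(1226647 - 1321771\right) + \frac{-765 - 679}{8 - 765} = -95124 + \frac{1}{-757} \left(-1444\right) = -95124 - - \frac{1444}{757} = -95124 + \frac{1444}{757} = - \frac{72007424}{757}$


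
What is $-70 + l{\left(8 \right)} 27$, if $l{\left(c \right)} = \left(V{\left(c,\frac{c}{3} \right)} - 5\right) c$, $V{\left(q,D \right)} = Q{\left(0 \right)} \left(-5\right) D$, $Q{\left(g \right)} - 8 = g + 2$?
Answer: $-29950$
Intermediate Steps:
$Q{\left(g \right)} = 10 + g$ ($Q{\left(g \right)} = 8 + \left(g + 2\right) = 8 + \left(2 + g\right) = 10 + g$)
$V{\left(q,D \right)} = - 50 D$ ($V{\left(q,D \right)} = \left(10 + 0\right) \left(-5\right) D = 10 \left(-5\right) D = - 50 D$)
$l{\left(c \right)} = c \left(-5 - \frac{50 c}{3}\right)$ ($l{\left(c \right)} = \left(- 50 \frac{c}{3} - 5\right) c = \left(- \frac{50 c}{3} - 5\right) c = \left(-5 - \frac{50 c}{3}\right) c = c \left(-5 - \frac{50 c}{3}\right)$)
$-70 + l{\left(8 \right)} 27 = -70 + \left(- \frac{5}{3}\right) 8 \left(3 + 10 \cdot 8\right) 27 = -70 + \left(- \frac{5}{3}\right) 8 \left(3 + 80\right) 27 = -70 + \left(- \frac{5}{3}\right) 8 \cdot 83 \cdot 27 = -70 - 29880 = -29950$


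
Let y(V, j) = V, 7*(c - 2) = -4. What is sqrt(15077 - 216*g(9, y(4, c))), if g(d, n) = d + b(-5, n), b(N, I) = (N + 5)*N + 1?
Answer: sqrt(12917) ≈ 113.65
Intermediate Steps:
c = 10/7 (c = 2 + (1/7)*(-4) = 2 - 4/7 = 10/7 ≈ 1.4286)
b(N, I) = 1 + N*(5 + N) (b(N, I) = (5 + N)*N + 1 = N*(5 + N) + 1 = 1 + N*(5 + N))
g(d, n) = 1 + d (g(d, n) = d + (1 + (-5)**2 + 5*(-5)) = d + (1 + 25 - 25) = d + 1 = 1 + d)
sqrt(15077 - 216*g(9, y(4, c))) = sqrt(15077 - 216*(1 + 9)) = sqrt(15077 - 216*10) = sqrt(15077 - 2160) = sqrt(12917)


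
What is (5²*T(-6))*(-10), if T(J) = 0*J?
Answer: 0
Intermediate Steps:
T(J) = 0
(5²*T(-6))*(-10) = (5²*0)*(-10) = (25*0)*(-10) = 0*(-10) = 0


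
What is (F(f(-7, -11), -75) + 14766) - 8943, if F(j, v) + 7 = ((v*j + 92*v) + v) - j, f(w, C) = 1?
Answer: -1235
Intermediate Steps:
F(j, v) = -7 - j + 93*v + j*v (F(j, v) = -7 + (((v*j + 92*v) + v) - j) = -7 + (((j*v + 92*v) + v) - j) = -7 + (((92*v + j*v) + v) - j) = -7 + ((93*v + j*v) - j) = -7 + (-j + 93*v + j*v) = -7 - j + 93*v + j*v)
(F(f(-7, -11), -75) + 14766) - 8943 = ((-7 - 1*1 + 93*(-75) + 1*(-75)) + 14766) - 8943 = ((-7 - 1 - 6975 - 75) + 14766) - 8943 = (-7058 + 14766) - 8943 = 7708 - 8943 = -1235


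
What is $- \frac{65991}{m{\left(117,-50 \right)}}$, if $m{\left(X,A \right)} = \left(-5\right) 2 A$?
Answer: $- \frac{65991}{500} \approx -131.98$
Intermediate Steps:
$m{\left(X,A \right)} = - 10 A$
$- \frac{65991}{m{\left(117,-50 \right)}} = - \frac{65991}{\left(-10\right) \left(-50\right)} = - \frac{65991}{500}$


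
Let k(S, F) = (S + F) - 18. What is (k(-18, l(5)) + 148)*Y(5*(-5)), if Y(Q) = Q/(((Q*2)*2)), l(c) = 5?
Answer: 117/4 ≈ 29.250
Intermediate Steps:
k(S, F) = -18 + F + S (k(S, F) = (F + S) - 18 = -18 + F + S)
Y(Q) = ¼ (Y(Q) = Q/(((2*Q)*2)) = Q/((4*Q)) = Q*(1/(4*Q)) = ¼)
(k(-18, l(5)) + 148)*Y(5*(-5)) = ((-18 + 5 - 18) + 148)*(¼) = (-31 + 148)*(¼) = 117*(¼) = 117/4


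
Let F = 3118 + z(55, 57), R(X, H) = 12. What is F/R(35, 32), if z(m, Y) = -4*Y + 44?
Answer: 489/2 ≈ 244.50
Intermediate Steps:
z(m, Y) = 44 - 4*Y
F = 2934 (F = 3118 + (44 - 4*57) = 3118 + (44 - 228) = 3118 - 184 = 2934)
F/R(35, 32) = 2934/12 = 2934*(1/12) = 489/2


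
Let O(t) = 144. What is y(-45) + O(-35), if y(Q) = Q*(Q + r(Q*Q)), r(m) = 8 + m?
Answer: -89316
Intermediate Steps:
y(Q) = Q*(8 + Q + Q**2) (y(Q) = Q*(Q + (8 + Q*Q)) = Q*(Q + (8 + Q**2)) = Q*(8 + Q + Q**2))
y(-45) + O(-35) = -45*(8 - 45 + (-45)**2) + 144 = -45*(8 - 45 + 2025) + 144 = -45*1988 + 144 = -89460 + 144 = -89316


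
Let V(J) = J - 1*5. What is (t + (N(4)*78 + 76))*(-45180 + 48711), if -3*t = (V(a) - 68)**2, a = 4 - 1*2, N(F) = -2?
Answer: -6215737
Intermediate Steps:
a = 2 (a = 4 - 2 = 2)
V(J) = -5 + J (V(J) = J - 5 = -5 + J)
t = -5041/3 (t = -((-5 + 2) - 68)**2/3 = -(-3 - 68)**2/3 = -1/3*(-71)**2 = -1/3*5041 = -5041/3 ≈ -1680.3)
(t + (N(4)*78 + 76))*(-45180 + 48711) = (-5041/3 + (-2*78 + 76))*(-45180 + 48711) = (-5041/3 + (-156 + 76))*3531 = (-5041/3 - 80)*3531 = -5281/3*3531 = -6215737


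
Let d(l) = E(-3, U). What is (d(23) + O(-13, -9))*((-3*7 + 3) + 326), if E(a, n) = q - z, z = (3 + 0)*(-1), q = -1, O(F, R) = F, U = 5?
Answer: -3388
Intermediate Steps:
z = -3 (z = 3*(-1) = -3)
E(a, n) = 2 (E(a, n) = -1 - 1*(-3) = -1 + 3 = 2)
d(l) = 2
(d(23) + O(-13, -9))*((-3*7 + 3) + 326) = (2 - 13)*((-3*7 + 3) + 326) = -11*((-21 + 3) + 326) = -11*(-18 + 326) = -11*308 = -3388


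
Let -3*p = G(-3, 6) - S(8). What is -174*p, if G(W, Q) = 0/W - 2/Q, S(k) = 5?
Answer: -928/3 ≈ -309.33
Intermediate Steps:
G(W, Q) = -2/Q (G(W, Q) = 0 - 2/Q = -2/Q)
p = 16/9 (p = -(-2/6 - 1*5)/3 = -(-2*⅙ - 5)/3 = -(-⅓ - 5)/3 = -⅓*(-16/3) = 16/9 ≈ 1.7778)
-174*p = -174*16/9 = -928/3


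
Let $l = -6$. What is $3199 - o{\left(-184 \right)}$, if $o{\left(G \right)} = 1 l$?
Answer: $3205$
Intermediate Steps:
$o{\left(G \right)} = -6$ ($o{\left(G \right)} = 1 \left(-6\right) = -6$)
$3199 - o{\left(-184 \right)} = 3199 - -6 = 3199 + 6 = 3205$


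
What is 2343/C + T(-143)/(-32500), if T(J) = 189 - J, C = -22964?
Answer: -20942887/186582500 ≈ -0.11224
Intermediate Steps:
2343/C + T(-143)/(-32500) = 2343/(-22964) + (189 - 1*(-143))/(-32500) = 2343*(-1/22964) + (189 + 143)*(-1/32500) = -2343/22964 + 332*(-1/32500) = -2343/22964 - 83/8125 = -20942887/186582500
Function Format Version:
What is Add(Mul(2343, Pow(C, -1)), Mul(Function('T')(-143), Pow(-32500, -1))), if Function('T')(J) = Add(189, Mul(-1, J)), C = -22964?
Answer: Rational(-20942887, 186582500) ≈ -0.11224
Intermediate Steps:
Add(Mul(2343, Pow(C, -1)), Mul(Function('T')(-143), Pow(-32500, -1))) = Add(Mul(2343, Pow(-22964, -1)), Mul(Add(189, Mul(-1, -143)), Pow(-32500, -1))) = Add(Mul(2343, Rational(-1, 22964)), Mul(Add(189, 143), Rational(-1, 32500))) = Add(Rational(-2343, 22964), Mul(332, Rational(-1, 32500))) = Add(Rational(-2343, 22964), Rational(-83, 8125)) = Rational(-20942887, 186582500)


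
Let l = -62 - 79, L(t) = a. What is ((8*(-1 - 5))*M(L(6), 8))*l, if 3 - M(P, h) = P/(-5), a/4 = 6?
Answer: 263952/5 ≈ 52790.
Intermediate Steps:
a = 24 (a = 4*6 = 24)
L(t) = 24
l = -141
M(P, h) = 3 + P/5 (M(P, h) = 3 - P/(-5) = 3 - P*(-1)/5 = 3 - (-1)*P/5 = 3 + P/5)
((8*(-1 - 5))*M(L(6), 8))*l = ((8*(-1 - 5))*(3 + (⅕)*24))*(-141) = ((8*(-6))*(3 + 24/5))*(-141) = -48*39/5*(-141) = -1872/5*(-141) = 263952/5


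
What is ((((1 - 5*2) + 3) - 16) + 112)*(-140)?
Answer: -12600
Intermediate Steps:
((((1 - 5*2) + 3) - 16) + 112)*(-140) = ((((1 - 10) + 3) - 16) + 112)*(-140) = (((-9 + 3) - 16) + 112)*(-140) = ((-6 - 16) + 112)*(-140) = (-22 + 112)*(-140) = 90*(-140) = -12600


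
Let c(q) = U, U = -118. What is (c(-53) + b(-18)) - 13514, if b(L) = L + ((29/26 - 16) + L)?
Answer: -355755/26 ≈ -13683.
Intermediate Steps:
c(q) = -118
b(L) = -387/26 + 2*L (b(L) = L + ((29*(1/26) - 16) + L) = L + ((29/26 - 16) + L) = L + (-387/26 + L) = -387/26 + 2*L)
(c(-53) + b(-18)) - 13514 = (-118 + (-387/26 + 2*(-18))) - 13514 = (-118 + (-387/26 - 36)) - 13514 = (-118 - 1323/26) - 13514 = -4391/26 - 13514 = -355755/26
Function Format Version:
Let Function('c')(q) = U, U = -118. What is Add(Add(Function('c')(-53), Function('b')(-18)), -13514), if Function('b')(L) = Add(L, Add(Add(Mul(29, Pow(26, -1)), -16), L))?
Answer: Rational(-355755, 26) ≈ -13683.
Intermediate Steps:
Function('c')(q) = -118
Function('b')(L) = Add(Rational(-387, 26), Mul(2, L)) (Function('b')(L) = Add(L, Add(Add(Mul(29, Rational(1, 26)), -16), L)) = Add(L, Add(Add(Rational(29, 26), -16), L)) = Add(L, Add(Rational(-387, 26), L)) = Add(Rational(-387, 26), Mul(2, L)))
Add(Add(Function('c')(-53), Function('b')(-18)), -13514) = Add(Add(-118, Add(Rational(-387, 26), Mul(2, -18))), -13514) = Add(Add(-118, Add(Rational(-387, 26), -36)), -13514) = Add(Add(-118, Rational(-1323, 26)), -13514) = Add(Rational(-4391, 26), -13514) = Rational(-355755, 26)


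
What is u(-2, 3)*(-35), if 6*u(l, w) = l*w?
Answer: 35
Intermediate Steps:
u(l, w) = l*w/6 (u(l, w) = (l*w)/6 = l*w/6)
u(-2, 3)*(-35) = ((⅙)*(-2)*3)*(-35) = -1*(-35) = 35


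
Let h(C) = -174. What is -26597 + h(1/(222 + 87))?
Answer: -26771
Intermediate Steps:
-26597 + h(1/(222 + 87)) = -26597 - 174 = -26771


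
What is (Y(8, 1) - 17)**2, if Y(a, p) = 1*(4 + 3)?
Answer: 100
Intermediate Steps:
Y(a, p) = 7 (Y(a, p) = 1*7 = 7)
(Y(8, 1) - 17)**2 = (7 - 17)**2 = (-10)**2 = 100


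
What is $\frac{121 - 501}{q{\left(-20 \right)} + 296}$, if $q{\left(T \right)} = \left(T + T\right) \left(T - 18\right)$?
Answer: $- \frac{95}{454} \approx -0.20925$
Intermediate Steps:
$q{\left(T \right)} = 2 T \left(-18 + T\right)$
$\frac{121 - 501}{q{\left(-20 \right)} + 296} = \frac{121 - 501}{2 \left(-20\right) \left(-18 - 20\right) + 296} = - \frac{380}{2 \left(-20\right) \left(-38\right) + 296} = - \frac{380}{1520 + 296} = - \frac{380}{1816} = \left(-380\right) \frac{1}{1816} = - \frac{95}{454}$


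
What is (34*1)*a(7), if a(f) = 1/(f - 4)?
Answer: 34/3 ≈ 11.333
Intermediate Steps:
a(f) = 1/(-4 + f)
(34*1)*a(7) = (34*1)/(-4 + 7) = 34/3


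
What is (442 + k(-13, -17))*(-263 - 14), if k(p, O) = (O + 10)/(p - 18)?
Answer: -3797393/31 ≈ -1.2250e+5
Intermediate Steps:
k(p, O) = (10 + O)/(-18 + p)
(442 + k(-13, -17))*(-263 - 14) = (442 + (10 - 17)/(-18 - 13))*(-263 - 14) = (442 - 7/(-31))*(-277) = (442 - 1/31*(-7))*(-277) = (442 + 7/31)*(-277) = (13709/31)*(-277) = -3797393/31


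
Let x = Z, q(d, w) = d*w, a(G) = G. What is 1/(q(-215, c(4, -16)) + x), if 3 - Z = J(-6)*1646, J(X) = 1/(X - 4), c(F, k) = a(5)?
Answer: -5/4537 ≈ -0.0011020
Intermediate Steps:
c(F, k) = 5
J(X) = 1/(-4 + X)
Z = 838/5 (Z = 3 - 1646/(-4 - 6) = 3 - 1646/(-10) = 3 - (-1)*1646/10 = 3 - 1*(-823/5) = 3 + 823/5 = 838/5 ≈ 167.60)
x = 838/5 ≈ 167.60
1/(q(-215, c(4, -16)) + x) = 1/(-215*5 + 838/5) = 1/(-1075 + 838/5) = 1/(-4537/5) = -5/4537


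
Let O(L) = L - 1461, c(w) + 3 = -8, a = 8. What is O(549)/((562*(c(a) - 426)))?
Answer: 24/6463 ≈ 0.0037134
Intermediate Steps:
c(w) = -11 (c(w) = -3 - 8 = -11)
O(L) = -1461 + L
O(549)/((562*(c(a) - 426))) = (-1461 + 549)/((562*(-11 - 426))) = -912/(562*(-437)) = -912/(-245594) = -912*(-1/245594) = 24/6463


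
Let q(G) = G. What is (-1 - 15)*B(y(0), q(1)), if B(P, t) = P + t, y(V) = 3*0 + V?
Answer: -16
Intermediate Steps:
y(V) = V (y(V) = 0 + V = V)
(-1 - 15)*B(y(0), q(1)) = (-1 - 15)*(0 + 1) = -16*1 = -16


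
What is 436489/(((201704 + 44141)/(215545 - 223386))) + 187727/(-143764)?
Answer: -492079915181551/35343660580 ≈ -13923.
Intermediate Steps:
436489/(((201704 + 44141)/(215545 - 223386))) + 187727/(-143764) = 436489/((245845/(-7841))) + 187727*(-1/143764) = 436489/((245845*(-1/7841))) - 187727/143764 = 436489/(-245845/7841) - 187727/143764 = 436489*(-7841/245845) - 187727/143764 = -3422510249/245845 - 187727/143764 = -492079915181551/35343660580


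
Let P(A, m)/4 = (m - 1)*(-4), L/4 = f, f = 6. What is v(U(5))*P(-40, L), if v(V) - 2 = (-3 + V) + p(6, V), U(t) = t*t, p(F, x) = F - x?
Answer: -1840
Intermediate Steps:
L = 24 (L = 4*6 = 24)
U(t) = t**2
v(V) = 5 (v(V) = 2 + ((-3 + V) + (6 - V)) = 2 + 3 = 5)
P(A, m) = 16 - 16*m (P(A, m) = 4*((m - 1)*(-4)) = 4*((-1 + m)*(-4)) = 4*(4 - 4*m) = 16 - 16*m)
v(U(5))*P(-40, L) = 5*(16 - 16*24) = 5*(16 - 384) = 5*(-368) = -1840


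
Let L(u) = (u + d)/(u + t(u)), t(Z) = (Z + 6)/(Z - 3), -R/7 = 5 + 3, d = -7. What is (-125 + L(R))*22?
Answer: -4433363/1627 ≈ -2724.9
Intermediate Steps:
R = -56 (R = -7*(5 + 3) = -7*8 = -56)
t(Z) = (6 + Z)/(-3 + Z)
L(u) = (-7 + u)/(u + (6 + u)/(-3 + u)) (L(u) = (u - 7)/(u + (6 + u)/(-3 + u)) = (-7 + u)/(u + (6 + u)/(-3 + u)))
(-125 + L(R))*22 = (-125 + (-7 - 56)*(-3 - 56)/(6 - 56 - 56*(-3 - 56)))*22 = (-125 - 63*(-59)/(6 - 56 - 56*(-59)))*22 = (-125 - 63*(-59)/(6 - 56 + 3304))*22 = (-125 - 63*(-59)/3254)*22 = (-125 + (1/3254)*(-63)*(-59))*22 = (-125 + 3717/3254)*22 = -403033/3254*22 = -4433363/1627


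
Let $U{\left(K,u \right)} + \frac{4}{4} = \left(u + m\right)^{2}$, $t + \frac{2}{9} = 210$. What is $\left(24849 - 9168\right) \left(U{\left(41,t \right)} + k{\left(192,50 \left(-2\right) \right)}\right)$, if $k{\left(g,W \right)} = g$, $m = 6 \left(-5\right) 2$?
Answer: $\frac{9578869525}{27} \approx 3.5477 \cdot 10^{8}$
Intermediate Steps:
$t = \frac{1888}{9}$ ($t = - \frac{2}{9} + 210 = \frac{1888}{9} \approx 209.78$)
$m = -60$ ($m = \left(-30\right) 2 = -60$)
$U{\left(K,u \right)} = -1 + \left(-60 + u\right)^{2}$ ($U{\left(K,u \right)} = -1 + \left(u - 60\right)^{2} = -1 + \left(-60 + u\right)^{2}$)
$\left(24849 - 9168\right) \left(U{\left(41,t \right)} + k{\left(192,50 \left(-2\right) \right)}\right) = \left(24849 - 9168\right) \left(\left(-1 + \left(-60 + \frac{1888}{9}\right)^{2}\right) + 192\right) = 15681 \left(\left(-1 + \left(\frac{1348}{9}\right)^{2}\right) + 192\right) = 15681 \left(\left(-1 + \frac{1817104}{81}\right) + 192\right) = 15681 \left(\frac{1817023}{81} + 192\right) = 15681 \cdot \frac{1832575}{81} = \frac{9578869525}{27}$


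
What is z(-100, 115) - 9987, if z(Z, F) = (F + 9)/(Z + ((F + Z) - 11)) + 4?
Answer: -239623/24 ≈ -9984.3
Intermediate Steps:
z(Z, F) = 4 + (9 + F)/(-11 + F + 2*Z) (z(Z, F) = (9 + F)/(Z + (-11 + F + Z)) + 4 = (9 + F)/(-11 + F + 2*Z) + 4 = 4 + (9 + F)/(-11 + F + 2*Z))
z(-100, 115) - 9987 = (-35 + 5*115 + 8*(-100))/(-11 + 115 + 2*(-100)) - 9987 = (-35 + 575 - 800)/(-11 + 115 - 200) - 9987 = -260/(-96) - 9987 = -1/96*(-260) - 9987 = 65/24 - 9987 = -239623/24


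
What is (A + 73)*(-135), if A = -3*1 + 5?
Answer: -10125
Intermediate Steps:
A = 2 (A = -3 + 5 = 2)
(A + 73)*(-135) = (2 + 73)*(-135) = 75*(-135) = -10125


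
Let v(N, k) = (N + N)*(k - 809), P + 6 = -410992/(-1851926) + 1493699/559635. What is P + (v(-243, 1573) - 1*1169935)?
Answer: -798673669907802628/518201303505 ≈ -1.5412e+6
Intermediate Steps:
P = -1611095059933/518201303505 (P = -6 + (-410992/(-1851926) + 1493699/559635) = -6 + (-410992*(-1/1851926) + 1493699*(1/559635)) = -6 + (205496/925963 + 1493699/559635) = -6 + 1498112761097/518201303505 = -1611095059933/518201303505 ≈ -3.1090)
v(N, k) = 2*N*(-809 + k) (v(N, k) = (2*N)*(-809 + k) = 2*N*(-809 + k))
P + (v(-243, 1573) - 1*1169935) = -1611095059933/518201303505 + (2*(-243)*(-809 + 1573) - 1*1169935) = -1611095059933/518201303505 + (2*(-243)*764 - 1169935) = -1611095059933/518201303505 + (-371304 - 1169935) = -1611095059933/518201303505 - 1541239 = -798673669907802628/518201303505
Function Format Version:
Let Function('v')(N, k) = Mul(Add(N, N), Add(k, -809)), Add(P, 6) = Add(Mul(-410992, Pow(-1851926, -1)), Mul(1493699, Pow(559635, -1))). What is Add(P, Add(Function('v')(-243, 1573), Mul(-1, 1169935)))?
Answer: Rational(-798673669907802628, 518201303505) ≈ -1.5412e+6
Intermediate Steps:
P = Rational(-1611095059933, 518201303505) (P = Add(-6, Add(Mul(-410992, Pow(-1851926, -1)), Mul(1493699, Pow(559635, -1)))) = Add(-6, Add(Mul(-410992, Rational(-1, 1851926)), Mul(1493699, Rational(1, 559635)))) = Add(-6, Add(Rational(205496, 925963), Rational(1493699, 559635))) = Add(-6, Rational(1498112761097, 518201303505)) = Rational(-1611095059933, 518201303505) ≈ -3.1090)
Function('v')(N, k) = Mul(2, N, Add(-809, k)) (Function('v')(N, k) = Mul(Mul(2, N), Add(-809, k)) = Mul(2, N, Add(-809, k)))
Add(P, Add(Function('v')(-243, 1573), Mul(-1, 1169935))) = Add(Rational(-1611095059933, 518201303505), Add(Mul(2, -243, Add(-809, 1573)), Mul(-1, 1169935))) = Add(Rational(-1611095059933, 518201303505), Add(Mul(2, -243, 764), -1169935)) = Add(Rational(-1611095059933, 518201303505), Add(-371304, -1169935)) = Add(Rational(-1611095059933, 518201303505), -1541239) = Rational(-798673669907802628, 518201303505)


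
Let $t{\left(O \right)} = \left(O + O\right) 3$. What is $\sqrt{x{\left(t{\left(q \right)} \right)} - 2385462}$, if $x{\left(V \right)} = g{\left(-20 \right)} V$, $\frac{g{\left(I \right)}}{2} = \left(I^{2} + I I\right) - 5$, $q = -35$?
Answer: $i \sqrt{2719362} \approx 1649.0 i$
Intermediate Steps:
$t{\left(O \right)} = 6 O$ ($t{\left(O \right)} = 2 O 3 = 6 O$)
$g{\left(I \right)} = -10 + 4 I^{2}$ ($g{\left(I \right)} = 2 \left(\left(I^{2} + I I\right) - 5\right) = 2 \left(\left(I^{2} + I^{2}\right) - 5\right) = 2 \left(2 I^{2} - 5\right) = 2 \left(-5 + 2 I^{2}\right) = -10 + 4 I^{2}$)
$x{\left(V \right)} = 1590 V$ ($x{\left(V \right)} = \left(-10 + 4 \left(-20\right)^{2}\right) V = \left(-10 + 4 \cdot 400\right) V = \left(-10 + 1600\right) V = 1590 V$)
$\sqrt{x{\left(t{\left(q \right)} \right)} - 2385462} = \sqrt{1590 \cdot 6 \left(-35\right) - 2385462} = \sqrt{1590 \left(-210\right) - 2385462} = \sqrt{-333900 - 2385462} = \sqrt{-2719362} = i \sqrt{2719362}$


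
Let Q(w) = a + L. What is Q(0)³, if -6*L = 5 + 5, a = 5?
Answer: 1000/27 ≈ 37.037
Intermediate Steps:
L = -5/3 (L = -(5 + 5)/6 = -⅙*10 = -5/3 ≈ -1.6667)
Q(w) = 10/3 (Q(w) = 5 - 5/3 = 10/3)
Q(0)³ = (10/3)³ = 1000/27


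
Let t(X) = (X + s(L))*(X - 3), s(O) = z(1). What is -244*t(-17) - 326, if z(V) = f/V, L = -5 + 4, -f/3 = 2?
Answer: -112566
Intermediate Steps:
f = -6 (f = -3*2 = -6)
L = -1
z(V) = -6/V
s(O) = -6 (s(O) = -6/1 = -6*1 = -6)
t(X) = (-6 + X)*(-3 + X) (t(X) = (X - 6)*(X - 3) = (-6 + X)*(-3 + X))
-244*t(-17) - 326 = -244*(18 + (-17)**2 - 9*(-17)) - 326 = -244*(18 + 289 + 153) - 326 = -244*460 - 326 = -112240 - 326 = -112566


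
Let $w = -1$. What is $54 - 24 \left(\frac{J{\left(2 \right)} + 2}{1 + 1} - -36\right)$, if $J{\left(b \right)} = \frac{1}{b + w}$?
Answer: $-846$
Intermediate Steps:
$J{\left(b \right)} = \frac{1}{-1 + b}$ ($J{\left(b \right)} = \frac{1}{b - 1} = \frac{1}{-1 + b}$)
$54 - 24 \left(\frac{J{\left(2 \right)} + 2}{1 + 1} - -36\right) = 54 - 24 \left(\frac{\frac{1}{-1 + 2} + 2}{1 + 1} - -36\right) = 54 - 24 \left(\frac{1^{-1} + 2}{2} + 36\right) = 54 - 24 \left(\left(1 + 2\right) \frac{1}{2} + 36\right) = 54 - 24 \left(3 \cdot \frac{1}{2} + 36\right) = 54 - 24 \left(\frac{3}{2} + 36\right) = 54 - 900 = -846$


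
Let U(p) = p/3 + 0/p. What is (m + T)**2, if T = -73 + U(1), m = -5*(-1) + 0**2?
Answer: 41209/9 ≈ 4578.8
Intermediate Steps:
U(p) = p/3 (U(p) = p*(1/3) + 0 = p/3 + 0 = p/3)
m = 5 (m = 5 + 0 = 5)
T = -218/3 (T = -73 + (1/3)*1 = -73 + 1/3 = -218/3 ≈ -72.667)
(m + T)**2 = (5 - 218/3)**2 = (-203/3)**2 = 41209/9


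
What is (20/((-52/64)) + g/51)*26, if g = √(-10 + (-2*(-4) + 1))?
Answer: -640 + 26*I/51 ≈ -640.0 + 0.5098*I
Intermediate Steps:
g = I (g = √(-10 + (8 + 1)) = √(-10 + 9) = √(-1) = I ≈ 1.0*I)
(20/((-52/64)) + g/51)*26 = (20/((-52/64)) + I/51)*26 = (20/((-52*1/64)) + I*(1/51))*26 = (20/(-13/16) + I/51)*26 = (20*(-16/13) + I/51)*26 = (-320/13 + I/51)*26 = -640 + 26*I/51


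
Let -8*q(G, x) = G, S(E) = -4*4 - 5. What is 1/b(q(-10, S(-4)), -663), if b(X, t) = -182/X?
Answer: -5/728 ≈ -0.0068681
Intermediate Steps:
S(E) = -21 (S(E) = -16 - 5 = -21)
q(G, x) = -G/8
1/b(q(-10, S(-4)), -663) = 1/(-182/((-1/8*(-10)))) = 1/(-182/5/4) = 1/(-182*4/5) = 1/(-728/5) = -5/728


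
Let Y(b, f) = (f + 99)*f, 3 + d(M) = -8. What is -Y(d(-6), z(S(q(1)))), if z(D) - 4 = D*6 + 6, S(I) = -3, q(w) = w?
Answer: 728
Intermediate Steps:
d(M) = -11 (d(M) = -3 - 8 = -11)
z(D) = 10 + 6*D (z(D) = 4 + (D*6 + 6) = 4 + (6*D + 6) = 4 + (6 + 6*D) = 10 + 6*D)
Y(b, f) = f*(99 + f) (Y(b, f) = (99 + f)*f = f*(99 + f))
-Y(d(-6), z(S(q(1)))) = -(10 + 6*(-3))*(99 + (10 + 6*(-3))) = -(10 - 18)*(99 + (10 - 18)) = -(-8)*(99 - 8) = -(-8)*91 = -1*(-728) = 728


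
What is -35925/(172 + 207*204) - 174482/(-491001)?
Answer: -568165/1154976 ≈ -0.49193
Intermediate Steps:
-35925/(172 + 207*204) - 174482/(-491001) = -35925/(172 + 42228) - 174482*(-1/491001) = -35925/42400 + 242/681 = -35925*1/42400 + 242/681 = -1437/1696 + 242/681 = -568165/1154976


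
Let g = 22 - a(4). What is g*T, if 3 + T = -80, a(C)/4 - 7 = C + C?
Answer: 3154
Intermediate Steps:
a(C) = 28 + 8*C (a(C) = 28 + 4*(C + C) = 28 + 4*(2*C) = 28 + 8*C)
T = -83 (T = -3 - 80 = -83)
g = -38 (g = 22 - (28 + 8*4) = 22 - (28 + 32) = 22 - 1*60 = 22 - 60 = -38)
g*T = -38*(-83) = 3154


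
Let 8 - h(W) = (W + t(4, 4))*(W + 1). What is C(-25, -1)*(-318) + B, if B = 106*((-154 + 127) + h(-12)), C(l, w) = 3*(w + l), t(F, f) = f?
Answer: 13462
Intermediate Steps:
h(W) = 8 - (1 + W)*(4 + W) (h(W) = 8 - (W + 4)*(W + 1) = 8 - (4 + W)*(1 + W) = 8 - (1 + W)*(4 + W))
C(l, w) = 3*l + 3*w (C(l, w) = 3*(l + w) = 3*l + 3*w)
B = -11342 (B = 106*((-154 + 127) + (4 - 1*(-12)² - 5*(-12))) = 106*(-27 + (4 - 1*144 + 60)) = 106*(-27 + (4 - 144 + 60)) = 106*(-27 - 80) = 106*(-107) = -11342)
C(-25, -1)*(-318) + B = (3*(-25) + 3*(-1))*(-318) - 11342 = (-75 - 3)*(-318) - 11342 = -78*(-318) - 11342 = 24804 - 11342 = 13462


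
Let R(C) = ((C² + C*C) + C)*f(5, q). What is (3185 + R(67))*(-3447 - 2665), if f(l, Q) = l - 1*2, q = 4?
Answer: -185315840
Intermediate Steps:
f(l, Q) = -2 + l (f(l, Q) = l - 2 = -2 + l)
R(C) = 3*C + 6*C² (R(C) = ((C² + C*C) + C)*(-2 + 5) = ((C² + C²) + C)*3 = (2*C² + C)*3 = (C + 2*C²)*3 = 3*C + 6*C²)
(3185 + R(67))*(-3447 - 2665) = (3185 + 3*67*(1 + 2*67))*(-3447 - 2665) = (3185 + 3*67*(1 + 134))*(-6112) = (3185 + 3*67*135)*(-6112) = (3185 + 27135)*(-6112) = 30320*(-6112) = -185315840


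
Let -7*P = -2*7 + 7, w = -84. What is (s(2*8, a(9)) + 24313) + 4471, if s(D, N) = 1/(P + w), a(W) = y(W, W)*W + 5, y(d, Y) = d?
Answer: 2389071/83 ≈ 28784.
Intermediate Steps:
P = 1 (P = -(-2*7 + 7)/7 = -(-14 + 7)/7 = -⅐*(-7) = 1)
a(W) = 5 + W² (a(W) = W*W + 5 = W² + 5 = 5 + W²)
s(D, N) = -1/83 (s(D, N) = 1/(1 - 84) = 1/(-83) = -1/83)
(s(2*8, a(9)) + 24313) + 4471 = (-1/83 + 24313) + 4471 = 2017978/83 + 4471 = 2389071/83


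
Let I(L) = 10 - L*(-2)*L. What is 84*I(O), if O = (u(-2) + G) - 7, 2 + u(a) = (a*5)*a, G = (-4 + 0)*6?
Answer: 29232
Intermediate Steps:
G = -24 (G = -4*6 = -24)
u(a) = -2 + 5*a² (u(a) = -2 + (a*5)*a = -2 + (5*a)*a = -2 + 5*a²)
O = -13 (O = ((-2 + 5*(-2)²) - 24) - 7 = ((-2 + 5*4) - 24) - 7 = ((-2 + 20) - 24) - 7 = (18 - 24) - 7 = -6 - 7 = -13)
I(L) = 10 + 2*L² (I(L) = 10 - (-2*L)*L = 10 - (-2)*L² = 10 + 2*L²)
84*I(O) = 84*(10 + 2*(-13)²) = 84*(10 + 2*169) = 84*(10 + 338) = 84*348 = 29232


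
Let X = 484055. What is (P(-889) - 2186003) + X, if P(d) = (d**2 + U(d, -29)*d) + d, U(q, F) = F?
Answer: -886735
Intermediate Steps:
P(d) = d**2 - 28*d (P(d) = (d**2 - 29*d) + d = d**2 - 28*d)
(P(-889) - 2186003) + X = (-889*(-28 - 889) - 2186003) + 484055 = (-889*(-917) - 2186003) + 484055 = (815213 - 2186003) + 484055 = -1370790 + 484055 = -886735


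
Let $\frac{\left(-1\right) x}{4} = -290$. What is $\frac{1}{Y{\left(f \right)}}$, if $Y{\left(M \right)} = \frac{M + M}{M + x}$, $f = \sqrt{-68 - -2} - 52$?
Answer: $\frac{\sqrt{66} - 1108 i}{2 \left(\sqrt{66} + 52 i\right)} \approx -10.388 - 1.7011 i$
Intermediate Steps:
$x = 1160$ ($x = \left(-4\right) \left(-290\right) = 1160$)
$f = -52 + i \sqrt{66}$ ($f = \sqrt{-68 + \left(-37 + 39\right)} - 52 = \sqrt{-68 + 2} - 52 = \sqrt{-66} - 52 = i \sqrt{66} - 52 = -52 + i \sqrt{66} \approx -52.0 + 8.124 i$)
$Y{\left(M \right)} = \frac{2 M}{1160 + M}$ ($Y{\left(M \right)} = \frac{M + M}{M + 1160} = \frac{2 M}{1160 + M}$)
$\frac{1}{Y{\left(f \right)}} = \frac{1}{2 \left(-52 + i \sqrt{66}\right) \frac{1}{1160 - \left(52 - i \sqrt{66}\right)}} = \frac{1}{2 \left(-52 + i \sqrt{66}\right) \frac{1}{1108 + i \sqrt{66}}} = \frac{1}{2 \frac{1}{1108 + i \sqrt{66}} \left(-52 + i \sqrt{66}\right)} = \frac{1108 + i \sqrt{66}}{2 \left(-52 + i \sqrt{66}\right)}$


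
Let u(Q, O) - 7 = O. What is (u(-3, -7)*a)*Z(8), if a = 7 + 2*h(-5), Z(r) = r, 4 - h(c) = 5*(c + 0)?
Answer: 0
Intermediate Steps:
h(c) = 4 - 5*c (h(c) = 4 - 5*(c + 0) = 4 - 5*c)
u(Q, O) = 7 + O
a = 65 (a = 7 + 2*(4 - 5*(-5)) = 7 + 2*(4 + 25) = 7 + 2*29 = 7 + 58 = 65)
(u(-3, -7)*a)*Z(8) = ((7 - 7)*65)*8 = (0*65)*8 = 0*8 = 0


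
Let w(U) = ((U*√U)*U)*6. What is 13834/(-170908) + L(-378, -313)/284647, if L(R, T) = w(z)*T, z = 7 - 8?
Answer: -6917/85454 - 1878*I/284647 ≈ -0.080944 - 0.0065976*I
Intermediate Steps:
z = -1
w(U) = 6*U^(5/2) (w(U) = (U^(3/2)*U)*6 = U^(5/2)*6 = 6*U^(5/2))
L(R, T) = 6*I*T (L(R, T) = (6*(-1)^(5/2))*T = (6*I)*T = 6*I*T)
13834/(-170908) + L(-378, -313)/284647 = 13834/(-170908) + (6*I*(-313))/284647 = 13834*(-1/170908) - 1878*I*(1/284647) = -6917/85454 - 1878*I/284647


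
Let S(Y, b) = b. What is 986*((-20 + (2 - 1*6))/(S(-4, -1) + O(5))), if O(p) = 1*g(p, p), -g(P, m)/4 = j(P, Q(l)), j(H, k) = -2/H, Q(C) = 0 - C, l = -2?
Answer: -39440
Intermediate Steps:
Q(C) = -C
g(P, m) = 8/P (g(P, m) = -(-8)/P = 8/P)
O(p) = 8/p (O(p) = 1*(8/p) = 8/p)
986*((-20 + (2 - 1*6))/(S(-4, -1) + O(5))) = 986*((-20 + (2 - 1*6))/(-1 + 8/5)) = 986*((-20 + (2 - 6))/(-1 + 8*(⅕))) = 986*((-20 - 4)/(-1 + 8/5)) = 986*(-24/⅗) = 986*(-24*5/3) = 986*(-40) = -39440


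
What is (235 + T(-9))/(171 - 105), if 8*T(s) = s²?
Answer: 1961/528 ≈ 3.7140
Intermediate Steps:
T(s) = s²/8
(235 + T(-9))/(171 - 105) = (235 + (⅛)*(-9)²)/(171 - 105) = (235 + (⅛)*81)/66 = (235 + 81/8)*(1/66) = (1961/8)*(1/66) = 1961/528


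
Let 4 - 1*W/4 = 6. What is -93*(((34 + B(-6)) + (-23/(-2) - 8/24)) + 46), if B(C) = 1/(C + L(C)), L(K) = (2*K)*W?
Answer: -127193/15 ≈ -8479.5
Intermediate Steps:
W = -8 (W = 16 - 4*6 = 16 - 24 = -8)
L(K) = -16*K (L(K) = (2*K)*(-8) = -16*K)
B(C) = -1/(15*C) (B(C) = 1/(C - 16*C) = 1/(-15*C) = -1/(15*C))
-93*(((34 + B(-6)) + (-23/(-2) - 8/24)) + 46) = -93*(((34 - 1/15/(-6)) + (-23/(-2) - 8/24)) + 46) = -93*(((34 - 1/15*(-⅙)) + (-23*(-½) - 8*1/24)) + 46) = -93*(((34 + 1/90) + (23/2 - ⅓)) + 46) = -93*((3061/90 + 67/6) + 46) = -93*(2033/45 + 46) = -93*4103/45 = -127193/15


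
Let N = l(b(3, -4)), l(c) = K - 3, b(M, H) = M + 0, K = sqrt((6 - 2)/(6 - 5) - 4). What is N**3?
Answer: -27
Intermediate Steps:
K = 0 (K = sqrt(4/1 - 4) = sqrt(4*1 - 4) = sqrt(4 - 4) = sqrt(0) = 0)
b(M, H) = M
l(c) = -3 (l(c) = 0 - 3 = -3)
N = -3
N**3 = (-3)**3 = -27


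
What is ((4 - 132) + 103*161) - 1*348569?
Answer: -332114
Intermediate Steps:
((4 - 132) + 103*161) - 1*348569 = (-128 + 16583) - 348569 = 16455 - 348569 = -332114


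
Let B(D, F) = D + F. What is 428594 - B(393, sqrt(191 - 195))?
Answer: 428201 - 2*I ≈ 4.282e+5 - 2.0*I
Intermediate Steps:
428594 - B(393, sqrt(191 - 195)) = 428594 - (393 + sqrt(191 - 195)) = 428594 - (393 + sqrt(-4)) = 428594 - (393 + 2*I) = 428594 + (-393 - 2*I) = 428201 - 2*I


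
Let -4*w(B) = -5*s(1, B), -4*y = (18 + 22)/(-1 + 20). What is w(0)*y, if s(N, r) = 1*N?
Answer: -25/38 ≈ -0.65790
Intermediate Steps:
y = -10/19 (y = -(18 + 22)/(4*(-1 + 20)) = -10/19 ≈ -0.52632)
s(N, r) = N
w(B) = 5/4 (w(B) = -(-5)/4 = -¼*(-5) = 5/4)
w(0)*y = (5/4)*(-10/19) = -25/38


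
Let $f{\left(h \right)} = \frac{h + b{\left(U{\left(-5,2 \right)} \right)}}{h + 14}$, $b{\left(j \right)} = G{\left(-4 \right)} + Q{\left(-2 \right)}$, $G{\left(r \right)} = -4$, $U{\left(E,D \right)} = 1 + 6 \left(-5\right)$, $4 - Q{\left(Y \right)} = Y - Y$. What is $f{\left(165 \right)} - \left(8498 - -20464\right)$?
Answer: $- \frac{5184033}{179} \approx -28961.0$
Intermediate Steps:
$Q{\left(Y \right)} = 4$ ($Q{\left(Y \right)} = 4 - \left(Y - Y\right) = 4 - 0 = 4 + 0 = 4$)
$U{\left(E,D \right)} = -29$ ($U{\left(E,D \right)} = 1 - 30 = -29$)
$b{\left(j \right)} = 0$ ($b{\left(j \right)} = -4 + 4 = 0$)
$f{\left(h \right)} = \frac{h}{14 + h}$ ($f{\left(h \right)} = \frac{h + 0}{h + 14} = \frac{h}{14 + h}$)
$f{\left(165 \right)} - \left(8498 - -20464\right) = \frac{165}{14 + 165} - \left(8498 - -20464\right) = \frac{165}{179} - \left(8498 + 20464\right) = 165 \cdot \frac{1}{179} - 28962 = \frac{165}{179} - 28962 = - \frac{5184033}{179}$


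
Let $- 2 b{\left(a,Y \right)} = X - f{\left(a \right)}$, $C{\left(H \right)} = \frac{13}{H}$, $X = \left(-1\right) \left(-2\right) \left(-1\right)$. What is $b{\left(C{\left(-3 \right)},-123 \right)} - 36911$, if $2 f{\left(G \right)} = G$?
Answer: $- \frac{442933}{12} \approx -36911.0$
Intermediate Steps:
$f{\left(G \right)} = \frac{G}{2}$
$X = -2$ ($X = 2 \left(-1\right) = -2$)
$b{\left(a,Y \right)} = 1 + \frac{a}{4}$ ($b{\left(a,Y \right)} = - \frac{-2 - \frac{a}{2}}{2} = 1 + \frac{a}{4}$)
$b{\left(C{\left(-3 \right)},-123 \right)} - 36911 = \left(1 + \frac{13 \frac{1}{-3}}{4}\right) - 36911 = \left(1 + \frac{13 \left(- \frac{1}{3}\right)}{4}\right) - 36911 = \left(1 + \frac{1}{4} \left(- \frac{13}{3}\right)\right) - 36911 = \left(1 - \frac{13}{12}\right) - 36911 = - \frac{1}{12} - 36911 = - \frac{442933}{12}$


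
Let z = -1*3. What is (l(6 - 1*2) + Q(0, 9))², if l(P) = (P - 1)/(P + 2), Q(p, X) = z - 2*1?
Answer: 81/4 ≈ 20.250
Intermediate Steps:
z = -3
Q(p, X) = -5 (Q(p, X) = -3 - 2*1 = -3 - 2 = -5)
l(P) = (-1 + P)/(2 + P)
(l(6 - 1*2) + Q(0, 9))² = ((-1 + (6 - 1*2))/(2 + (6 - 1*2)) - 5)² = ((-1 + (6 - 2))/(2 + (6 - 2)) - 5)² = ((-1 + 4)/(2 + 4) - 5)² = (3/6 - 5)² = ((⅙)*3 - 5)² = (½ - 5)² = (-9/2)² = 81/4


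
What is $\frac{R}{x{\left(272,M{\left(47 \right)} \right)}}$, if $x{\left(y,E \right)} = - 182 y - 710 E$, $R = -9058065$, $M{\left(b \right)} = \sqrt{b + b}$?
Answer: $\frac{18683768740}{100135859} - \frac{1071871025 \sqrt{94}}{400543436} \approx 160.64$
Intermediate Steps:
$M{\left(b \right)} = \sqrt{2} \sqrt{b}$ ($M{\left(b \right)} = \sqrt{2 b} = \sqrt{2} \sqrt{b}$)
$x{\left(y,E \right)} = - 710 E - 182 y$
$\frac{R}{x{\left(272,M{\left(47 \right)} \right)}} = - \frac{9058065}{- 710 \sqrt{2} \sqrt{47} - 49504} = - \frac{9058065}{- 710 \sqrt{94} - 49504} = - \frac{9058065}{-49504 - 710 \sqrt{94}}$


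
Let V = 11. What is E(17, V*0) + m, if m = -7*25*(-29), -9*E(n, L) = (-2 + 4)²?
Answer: 45671/9 ≈ 5074.6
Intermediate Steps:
E(n, L) = -4/9 (E(n, L) = -(-2 + 4)²/9 = -⅑*2² = -⅑*4 = -4/9)
m = 5075 (m = -175*(-29) = 5075)
E(17, V*0) + m = -4/9 + 5075 = 45671/9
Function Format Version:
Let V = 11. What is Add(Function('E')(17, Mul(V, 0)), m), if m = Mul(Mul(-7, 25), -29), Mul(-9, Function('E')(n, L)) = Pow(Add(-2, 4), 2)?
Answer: Rational(45671, 9) ≈ 5074.6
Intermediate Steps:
Function('E')(n, L) = Rational(-4, 9) (Function('E')(n, L) = Mul(Rational(-1, 9), Pow(Add(-2, 4), 2)) = Mul(Rational(-1, 9), Pow(2, 2)) = Mul(Rational(-1, 9), 4) = Rational(-4, 9))
m = 5075 (m = Mul(-175, -29) = 5075)
Add(Function('E')(17, Mul(V, 0)), m) = Add(Rational(-4, 9), 5075) = Rational(45671, 9)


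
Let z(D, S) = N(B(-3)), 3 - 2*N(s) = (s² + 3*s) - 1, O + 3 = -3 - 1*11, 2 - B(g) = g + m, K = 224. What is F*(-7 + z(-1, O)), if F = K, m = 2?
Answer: -3136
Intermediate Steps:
F = 224
B(g) = -g (B(g) = 2 - (g + 2) = 2 - (2 + g) = 2 + (-2 - g) = -g)
O = -17 (O = -3 + (-3 - 1*11) = -3 + (-3 - 11) = -3 - 14 = -17)
N(s) = 2 - 3*s/2 - s²/2 (N(s) = 3/2 - ((s² + 3*s) - 1)/2 = 3/2 - (-1 + s² + 3*s)/2 = 3/2 + (½ - 3*s/2 - s²/2) = 2 - 3*s/2 - s²/2)
z(D, S) = -7 (z(D, S) = 2 - (-3)*(-3)/2 - (-1*(-3))²/2 = 2 - 3/2*3 - ½*3² = 2 - 9/2 - ½*9 = 2 - 9/2 - 9/2 = -7)
F*(-7 + z(-1, O)) = 224*(-7 - 7) = 224*(-14) = -3136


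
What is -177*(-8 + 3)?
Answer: 885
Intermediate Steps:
-177*(-8 + 3) = -177*(-5) = 885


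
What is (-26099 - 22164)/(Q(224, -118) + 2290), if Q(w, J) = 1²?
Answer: -48263/2291 ≈ -21.066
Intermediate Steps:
Q(w, J) = 1
(-26099 - 22164)/(Q(224, -118) + 2290) = (-26099 - 22164)/(1 + 2290) = -48263/2291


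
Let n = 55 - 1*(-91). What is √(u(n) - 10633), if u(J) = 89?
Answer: 4*I*√659 ≈ 102.68*I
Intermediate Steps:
n = 146 (n = 55 + 91 = 146)
√(u(n) - 10633) = √(89 - 10633) = √(-10544) = 4*I*√659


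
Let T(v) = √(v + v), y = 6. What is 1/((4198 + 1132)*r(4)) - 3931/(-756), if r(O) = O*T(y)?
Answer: 3931/756 + √3/127920 ≈ 5.1998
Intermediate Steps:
T(v) = √2*√v (T(v) = √(2*v) = √2*√v)
r(O) = 2*O*√3 (r(O) = O*(√2*√6) = O*(2*√3) = 2*O*√3)
1/((4198 + 1132)*r(4)) - 3931/(-756) = 1/((4198 + 1132)*((2*4*√3))) - 3931/(-756) = 1/(5330*((8*√3))) - 3931*(-1/756) = (√3/24)/5330 + 3931/756 = √3/127920 + 3931/756 = 3931/756 + √3/127920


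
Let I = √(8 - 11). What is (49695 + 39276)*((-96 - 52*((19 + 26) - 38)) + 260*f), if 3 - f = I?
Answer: 28470720 - 23132460*I*√3 ≈ 2.8471e+7 - 4.0067e+7*I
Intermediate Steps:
I = I*√3 (I = √(-3) = I*√3 ≈ 1.732*I)
f = 3 - I*√3 ≈ 3.0 - 1.732*I
(49695 + 39276)*((-96 - 52*((19 + 26) - 38)) + 260*f) = (49695 + 39276)*((-96 - 52*((19 + 26) - 38)) + 260*(3 - I*√3)) = 88971*((-96 - 52*(45 - 38)) + (780 - 260*I*√3)) = 88971*((-96 - 52*7) + (780 - 260*I*√3)) = 88971*((-96 - 364) + (780 - 260*I*√3)) = 88971*(-460 + (780 - 260*I*√3)) = 88971*(320 - 260*I*√3) = 28470720 - 23132460*I*√3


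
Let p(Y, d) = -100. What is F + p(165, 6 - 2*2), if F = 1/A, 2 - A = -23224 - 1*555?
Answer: -2378099/23781 ≈ -100.00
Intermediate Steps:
A = 23781 (A = 2 - (-23224 - 1*555) = 2 - (-23224 - 555) = 2 - 1*(-23779) = 2 + 23779 = 23781)
F = 1/23781 ≈ 4.2050e-5
F + p(165, 6 - 2*2) = 1/23781 - 100 = -2378099/23781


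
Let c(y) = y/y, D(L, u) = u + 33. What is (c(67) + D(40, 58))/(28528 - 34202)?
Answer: -46/2837 ≈ -0.016214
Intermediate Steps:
D(L, u) = 33 + u
c(y) = 1
(c(67) + D(40, 58))/(28528 - 34202) = (1 + (33 + 58))/(28528 - 34202) = (1 + 91)/(-5674) = 92*(-1/5674) = -46/2837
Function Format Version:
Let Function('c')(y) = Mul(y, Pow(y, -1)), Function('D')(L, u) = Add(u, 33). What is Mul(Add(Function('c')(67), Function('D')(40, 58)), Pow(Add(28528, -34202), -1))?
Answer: Rational(-46, 2837) ≈ -0.016214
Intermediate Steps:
Function('D')(L, u) = Add(33, u)
Function('c')(y) = 1
Mul(Add(Function('c')(67), Function('D')(40, 58)), Pow(Add(28528, -34202), -1)) = Mul(Add(1, Add(33, 58)), Pow(Add(28528, -34202), -1)) = Mul(Add(1, 91), Pow(-5674, -1)) = Mul(92, Rational(-1, 5674)) = Rational(-46, 2837)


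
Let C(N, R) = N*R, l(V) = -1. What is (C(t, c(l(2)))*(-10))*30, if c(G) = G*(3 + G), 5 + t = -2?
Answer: -4200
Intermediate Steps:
t = -7 (t = -5 - 2 = -7)
(C(t, c(l(2)))*(-10))*30 = (-(-7)*(3 - 1)*(-10))*30 = (-(-7)*2*(-10))*30 = (-7*(-2)*(-10))*30 = (14*(-10))*30 = -140*30 = -4200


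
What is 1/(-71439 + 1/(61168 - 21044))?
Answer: -40124/2866418435 ≈ -1.3998e-5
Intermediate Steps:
1/(-71439 + 1/(61168 - 21044)) = 1/(-71439 + 1/40124) = 1/(-2866418435/40124) = -40124/2866418435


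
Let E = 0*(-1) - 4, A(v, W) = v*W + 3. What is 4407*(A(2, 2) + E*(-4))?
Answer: 101361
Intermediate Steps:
A(v, W) = 3 + W*v (A(v, W) = W*v + 3 = 3 + W*v)
E = -4 (E = 0 - 4 = -4)
4407*(A(2, 2) + E*(-4)) = 4407*((3 + 2*2) - 4*(-4)) = 4407*((3 + 4) + 16) = 4407*(7 + 16) = 4407*23 = 101361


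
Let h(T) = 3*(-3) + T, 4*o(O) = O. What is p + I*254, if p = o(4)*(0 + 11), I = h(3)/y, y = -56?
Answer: 535/14 ≈ 38.214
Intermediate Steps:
o(O) = O/4
h(T) = -9 + T
I = 3/28 (I = (-9 + 3)/(-56) = -6*(-1/56) = 3/28 ≈ 0.10714)
p = 11 (p = ((¼)*4)*(0 + 11) = 1*11 = 11)
p + I*254 = 11 + (3/28)*254 = 11 + 381/14 = 535/14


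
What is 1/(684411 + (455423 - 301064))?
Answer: 1/838770 ≈ 1.1922e-6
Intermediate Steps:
1/(684411 + (455423 - 301064)) = 1/(684411 + 154359) = 1/838770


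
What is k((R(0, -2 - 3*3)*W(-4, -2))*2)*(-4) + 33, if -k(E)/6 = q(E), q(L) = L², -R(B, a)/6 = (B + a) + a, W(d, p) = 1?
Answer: 1672737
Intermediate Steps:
R(B, a) = -12*a - 6*B (R(B, a) = -6*((B + a) + a) = -6*(B + 2*a) = -12*a - 6*B)
k(E) = -6*E²
k((R(0, -2 - 3*3)*W(-4, -2))*2)*(-4) + 33 = -6*4*(-12*(-2 - 3*3) - 6*0)²*(-4) + 33 = -6*4*(-12*(-2 - 9) + 0)²*(-4) + 33 = -6*4*(-12*(-11) + 0)²*(-4) + 33 = -6*4*(132 + 0)²*(-4) + 33 = -6*((132*1)*2)²*(-4) + 33 = -6*(132*2)²*(-4) + 33 = -6*264²*(-4) + 33 = -6*69696*(-4) + 33 = -418176*(-4) + 33 = 1672704 + 33 = 1672737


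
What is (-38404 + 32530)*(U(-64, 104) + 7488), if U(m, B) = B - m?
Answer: -44971344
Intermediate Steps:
(-38404 + 32530)*(U(-64, 104) + 7488) = (-38404 + 32530)*((104 - 1*(-64)) + 7488) = -5874*((104 + 64) + 7488) = -5874*(168 + 7488) = -5874*7656 = -44971344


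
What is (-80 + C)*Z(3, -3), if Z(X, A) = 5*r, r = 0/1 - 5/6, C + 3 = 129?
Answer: -575/3 ≈ -191.67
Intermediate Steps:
C = 126 (C = -3 + 129 = 126)
r = -⅚ (r = 0*1 - 5*⅙ = 0 - ⅚ = -⅚ ≈ -0.83333)
Z(X, A) = -25/6 (Z(X, A) = 5*(-⅚) = -25/6)
(-80 + C)*Z(3, -3) = (-80 + 126)*(-25/6) = 46*(-25/6) = -575/3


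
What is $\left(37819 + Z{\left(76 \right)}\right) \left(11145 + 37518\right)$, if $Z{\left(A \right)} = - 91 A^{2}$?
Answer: $-23737665411$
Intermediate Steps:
$\left(37819 + Z{\left(76 \right)}\right) \left(11145 + 37518\right) = \left(37819 - 91 \cdot 76^{2}\right) \left(11145 + 37518\right) = \left(37819 - 525616\right) 48663 = \left(-487797\right) 48663 = -23737665411$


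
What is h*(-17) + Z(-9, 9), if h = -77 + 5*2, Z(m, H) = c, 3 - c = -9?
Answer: 1151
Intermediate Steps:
c = 12 (c = 3 - 1*(-9) = 3 + 9 = 12)
Z(m, H) = 12
h = -67 (h = -77 + 10 = -67)
h*(-17) + Z(-9, 9) = -67*(-17) + 12 = 1139 + 12 = 1151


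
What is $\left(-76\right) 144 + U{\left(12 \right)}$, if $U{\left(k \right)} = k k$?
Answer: $-10800$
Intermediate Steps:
$U{\left(k \right)} = k^{2}$
$\left(-76\right) 144 + U{\left(12 \right)} = \left(-76\right) 144 + 12^{2} = -10944 + 144 = -10800$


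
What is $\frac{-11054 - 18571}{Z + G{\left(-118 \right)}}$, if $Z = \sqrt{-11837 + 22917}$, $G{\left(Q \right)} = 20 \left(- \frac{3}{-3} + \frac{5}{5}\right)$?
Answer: $125 - \frac{25 \sqrt{2770}}{4} \approx -203.94$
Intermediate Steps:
$G{\left(Q \right)} = 40$ ($G{\left(Q \right)} = 20 \left(\left(-3\right) \left(- \frac{1}{3}\right) + 5 \cdot \frac{1}{5}\right) = 20 \left(1 + 1\right) = 20 \cdot 2 = 40$)
$Z = 2 \sqrt{2770}$ ($Z = \sqrt{11080} = 2 \sqrt{2770} \approx 105.26$)
$\frac{-11054 - 18571}{Z + G{\left(-118 \right)}} = \frac{-11054 - 18571}{2 \sqrt{2770} + 40} = - \frac{29625}{40 + 2 \sqrt{2770}}$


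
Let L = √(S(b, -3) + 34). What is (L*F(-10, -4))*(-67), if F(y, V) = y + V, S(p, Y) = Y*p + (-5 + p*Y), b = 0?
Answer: 938*√29 ≈ 5051.3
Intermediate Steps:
S(p, Y) = -5 + 2*Y*p (S(p, Y) = Y*p + (-5 + Y*p) = -5 + 2*Y*p)
L = √29 (L = √((-5 + 2*(-3)*0) + 34) = √((-5 + 0) + 34) = √(-5 + 34) = √29 ≈ 5.3852)
F(y, V) = V + y
(L*F(-10, -4))*(-67) = (√29*(-4 - 10))*(-67) = (√29*(-14))*(-67) = -14*√29*(-67) = 938*√29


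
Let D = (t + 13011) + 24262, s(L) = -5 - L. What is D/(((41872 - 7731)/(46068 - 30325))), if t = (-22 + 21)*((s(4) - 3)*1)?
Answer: 586977755/34141 ≈ 17193.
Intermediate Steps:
t = 12 (t = (-22 + 21)*(((-5 - 1*4) - 3)*1) = -((-5 - 4) - 3) = -(-9 - 3) = -(-12) = -1*(-12) = 12)
D = 37285 (D = (12 + 13011) + 24262 = 13023 + 24262 = 37285)
D/(((41872 - 7731)/(46068 - 30325))) = 37285/(((41872 - 7731)/(46068 - 30325))) = 37285/((34141/15743)) = 37285/((34141*(1/15743))) = 37285/(34141/15743) = 37285*(15743/34141) = 586977755/34141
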